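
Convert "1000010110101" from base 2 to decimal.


Input: "1000010110101" in base 2
Positional expansion:
  Digit '1' (value 1) x 2^12 = 4096
  Digit '0' (value 0) x 2^11 = 0
  Digit '0' (value 0) x 2^10 = 0
  Digit '0' (value 0) x 2^9 = 0
  Digit '0' (value 0) x 2^8 = 0
  Digit '1' (value 1) x 2^7 = 128
  Digit '0' (value 0) x 2^6 = 0
  Digit '1' (value 1) x 2^5 = 32
  Digit '1' (value 1) x 2^4 = 16
  Digit '0' (value 0) x 2^3 = 0
  Digit '1' (value 1) x 2^2 = 4
  Digit '0' (value 0) x 2^1 = 0
  Digit '1' (value 1) x 2^0 = 1
Sum = 4277

4277


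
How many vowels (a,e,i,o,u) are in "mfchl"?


Input: mfchl
Checking each character:
  'm' at position 0: consonant
  'f' at position 1: consonant
  'c' at position 2: consonant
  'h' at position 3: consonant
  'l' at position 4: consonant
Total vowels: 0

0


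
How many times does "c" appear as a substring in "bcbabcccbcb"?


Searching for "c" in "bcbabcccbcb"
Scanning each position:
  Position 0: "b" => no
  Position 1: "c" => MATCH
  Position 2: "b" => no
  Position 3: "a" => no
  Position 4: "b" => no
  Position 5: "c" => MATCH
  Position 6: "c" => MATCH
  Position 7: "c" => MATCH
  Position 8: "b" => no
  Position 9: "c" => MATCH
  Position 10: "b" => no
Total occurrences: 5

5


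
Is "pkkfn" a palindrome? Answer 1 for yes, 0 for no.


Input: pkkfn
Reversed: nfkkp
  Compare pos 0 ('p') with pos 4 ('n'): MISMATCH
  Compare pos 1 ('k') with pos 3 ('f'): MISMATCH
Result: not a palindrome

0


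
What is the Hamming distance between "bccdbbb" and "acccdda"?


Comparing "bccdbbb" and "acccdda" position by position:
  Position 0: 'b' vs 'a' => differ
  Position 1: 'c' vs 'c' => same
  Position 2: 'c' vs 'c' => same
  Position 3: 'd' vs 'c' => differ
  Position 4: 'b' vs 'd' => differ
  Position 5: 'b' vs 'd' => differ
  Position 6: 'b' vs 'a' => differ
Total differences (Hamming distance): 5

5


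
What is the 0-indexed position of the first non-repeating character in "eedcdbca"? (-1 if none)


Input: eedcdbca
Character frequencies:
  'a': 1
  'b': 1
  'c': 2
  'd': 2
  'e': 2
Scanning left to right for freq == 1:
  Position 0 ('e'): freq=2, skip
  Position 1 ('e'): freq=2, skip
  Position 2 ('d'): freq=2, skip
  Position 3 ('c'): freq=2, skip
  Position 4 ('d'): freq=2, skip
  Position 5 ('b'): unique! => answer = 5

5


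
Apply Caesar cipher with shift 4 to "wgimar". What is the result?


Caesar cipher: shift "wgimar" by 4
  'w' (pos 22) + 4 = pos 0 = 'a'
  'g' (pos 6) + 4 = pos 10 = 'k'
  'i' (pos 8) + 4 = pos 12 = 'm'
  'm' (pos 12) + 4 = pos 16 = 'q'
  'a' (pos 0) + 4 = pos 4 = 'e'
  'r' (pos 17) + 4 = pos 21 = 'v'
Result: akmqev

akmqev


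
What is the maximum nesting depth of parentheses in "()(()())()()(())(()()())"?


Input: "()(()())()()(())(()()())"
Tracking depth:
  Position 0 '(': depth becomes 1
  Position 1 ')': depth becomes 0
  Position 2 '(': depth becomes 1
  Position 3 '(': depth becomes 2
  Position 4 ')': depth becomes 1
  Position 5 '(': depth becomes 2
  Position 6 ')': depth becomes 1
  Position 7 ')': depth becomes 0
  Position 8 '(': depth becomes 1
  Position 9 ')': depth becomes 0
  Position 10 '(': depth becomes 1
  Position 11 ')': depth becomes 0
  Position 12 '(': depth becomes 1
  Position 13 '(': depth becomes 2
  Position 14 ')': depth becomes 1
  Position 15 ')': depth becomes 0
  Position 16 '(': depth becomes 1
  Position 17 '(': depth becomes 2
  Position 18 ')': depth becomes 1
  Position 19 '(': depth becomes 2
  Position 20 ')': depth becomes 1
  Position 21 '(': depth becomes 2
  Position 22 ')': depth becomes 1
  Position 23 ')': depth becomes 0
Maximum depth reached: 2

2


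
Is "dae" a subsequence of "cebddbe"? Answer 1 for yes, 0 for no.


Check if "dae" is a subsequence of "cebddbe"
Greedy scan:
  Position 0 ('c'): no match needed
  Position 1 ('e'): no match needed
  Position 2 ('b'): no match needed
  Position 3 ('d'): matches sub[0] = 'd'
  Position 4 ('d'): no match needed
  Position 5 ('b'): no match needed
  Position 6 ('e'): no match needed
Only matched 1/3 characters => not a subsequence

0


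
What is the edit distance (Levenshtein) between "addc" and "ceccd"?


Computing edit distance: "addc" -> "ceccd"
DP table:
           c    e    c    c    d
      0    1    2    3    4    5
  a   1    1    2    3    4    5
  d   2    2    2    3    4    4
  d   3    3    3    3    4    4
  c   4    3    4    3    3    4
Edit distance = dp[4][5] = 4

4


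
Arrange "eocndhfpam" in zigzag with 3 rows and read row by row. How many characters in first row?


Zigzag "eocndhfpam" into 3 rows:
Placing characters:
  'e' => row 0
  'o' => row 1
  'c' => row 2
  'n' => row 1
  'd' => row 0
  'h' => row 1
  'f' => row 2
  'p' => row 1
  'a' => row 0
  'm' => row 1
Rows:
  Row 0: "eda"
  Row 1: "onhpm"
  Row 2: "cf"
First row length: 3

3


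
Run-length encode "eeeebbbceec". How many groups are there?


Input: eeeebbbceec
Scanning for consecutive runs:
  Group 1: 'e' x 4 (positions 0-3)
  Group 2: 'b' x 3 (positions 4-6)
  Group 3: 'c' x 1 (positions 7-7)
  Group 4: 'e' x 2 (positions 8-9)
  Group 5: 'c' x 1 (positions 10-10)
Total groups: 5

5


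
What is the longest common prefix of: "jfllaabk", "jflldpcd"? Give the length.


Words: jfllaabk, jflldpcd
  Position 0: all 'j' => match
  Position 1: all 'f' => match
  Position 2: all 'l' => match
  Position 3: all 'l' => match
  Position 4: ('a', 'd') => mismatch, stop
LCP = "jfll" (length 4)

4


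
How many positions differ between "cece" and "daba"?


Comparing "cece" and "daba" position by position:
  Position 0: 'c' vs 'd' => DIFFER
  Position 1: 'e' vs 'a' => DIFFER
  Position 2: 'c' vs 'b' => DIFFER
  Position 3: 'e' vs 'a' => DIFFER
Positions that differ: 4

4


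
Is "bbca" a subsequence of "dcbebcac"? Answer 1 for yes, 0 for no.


Check if "bbca" is a subsequence of "dcbebcac"
Greedy scan:
  Position 0 ('d'): no match needed
  Position 1 ('c'): no match needed
  Position 2 ('b'): matches sub[0] = 'b'
  Position 3 ('e'): no match needed
  Position 4 ('b'): matches sub[1] = 'b'
  Position 5 ('c'): matches sub[2] = 'c'
  Position 6 ('a'): matches sub[3] = 'a'
  Position 7 ('c'): no match needed
All 4 characters matched => is a subsequence

1


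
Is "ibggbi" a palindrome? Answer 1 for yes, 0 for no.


Input: ibggbi
Reversed: ibggbi
  Compare pos 0 ('i') with pos 5 ('i'): match
  Compare pos 1 ('b') with pos 4 ('b'): match
  Compare pos 2 ('g') with pos 3 ('g'): match
Result: palindrome

1


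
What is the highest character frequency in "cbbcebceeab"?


Input: cbbcebceeab
Character counts:
  'a': 1
  'b': 4
  'c': 3
  'e': 3
Maximum frequency: 4

4


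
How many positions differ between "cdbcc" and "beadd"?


Comparing "cdbcc" and "beadd" position by position:
  Position 0: 'c' vs 'b' => DIFFER
  Position 1: 'd' vs 'e' => DIFFER
  Position 2: 'b' vs 'a' => DIFFER
  Position 3: 'c' vs 'd' => DIFFER
  Position 4: 'c' vs 'd' => DIFFER
Positions that differ: 5

5


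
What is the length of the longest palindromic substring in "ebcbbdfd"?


Input: "ebcbbdfd"
Checking substrings for palindromes:
  [1:4] "bcb" (len 3) => palindrome
  [5:8] "dfd" (len 3) => palindrome
  [3:5] "bb" (len 2) => palindrome
Longest palindromic substring: "bcb" with length 3

3


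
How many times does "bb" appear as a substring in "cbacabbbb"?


Searching for "bb" in "cbacabbbb"
Scanning each position:
  Position 0: "cb" => no
  Position 1: "ba" => no
  Position 2: "ac" => no
  Position 3: "ca" => no
  Position 4: "ab" => no
  Position 5: "bb" => MATCH
  Position 6: "bb" => MATCH
  Position 7: "bb" => MATCH
Total occurrences: 3

3


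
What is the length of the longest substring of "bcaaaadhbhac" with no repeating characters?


Input: "bcaaaadhbhac"
Sliding window (track last position of each char):
  Position 0 ('b'): window [0,0] length 1 -- new best
  Position 1 ('c'): window [0,1] length 2 -- new best
  Position 2 ('a'): window [0,2] length 3 -- new best
  Position 3 ('a'): repeat (last at 2), move window start to 3
  Position 3 ('a'): window [3,3] length 1
  Position 4 ('a'): repeat (last at 3), move window start to 4
  Position 4 ('a'): window [4,4] length 1
  Position 5 ('a'): repeat (last at 4), move window start to 5
  Position 5 ('a'): window [5,5] length 1
  Position 6 ('d'): window [5,6] length 2
  Position 7 ('h'): window [5,7] length 3
  Position 8 ('b'): window [5,8] length 4 -- new best
  Position 9 ('h'): repeat (last at 7), move window start to 8
  Position 9 ('h'): window [8,9] length 2
  Position 10 ('a'): window [8,10] length 3
  Position 11 ('c'): window [8,11] length 4
Longest substring with no repeats: "adhb" with length 4

4


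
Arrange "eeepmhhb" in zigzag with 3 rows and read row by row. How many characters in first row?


Zigzag "eeepmhhb" into 3 rows:
Placing characters:
  'e' => row 0
  'e' => row 1
  'e' => row 2
  'p' => row 1
  'm' => row 0
  'h' => row 1
  'h' => row 2
  'b' => row 1
Rows:
  Row 0: "em"
  Row 1: "ephb"
  Row 2: "eh"
First row length: 2

2


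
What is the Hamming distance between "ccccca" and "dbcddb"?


Comparing "ccccca" and "dbcddb" position by position:
  Position 0: 'c' vs 'd' => differ
  Position 1: 'c' vs 'b' => differ
  Position 2: 'c' vs 'c' => same
  Position 3: 'c' vs 'd' => differ
  Position 4: 'c' vs 'd' => differ
  Position 5: 'a' vs 'b' => differ
Total differences (Hamming distance): 5

5


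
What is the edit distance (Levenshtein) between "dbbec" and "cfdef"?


Computing edit distance: "dbbec" -> "cfdef"
DP table:
           c    f    d    e    f
      0    1    2    3    4    5
  d   1    1    2    2    3    4
  b   2    2    2    3    3    4
  b   3    3    3    3    4    4
  e   4    4    4    4    3    4
  c   5    4    5    5    4    4
Edit distance = dp[5][5] = 4

4


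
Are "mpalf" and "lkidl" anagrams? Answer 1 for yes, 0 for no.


Strings: "mpalf", "lkidl"
Sorted first:  aflmp
Sorted second: dikll
Differ at position 0: 'a' vs 'd' => not anagrams

0


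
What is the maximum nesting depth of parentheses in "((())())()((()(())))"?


Input: "((())())()((()(())))"
Tracking depth:
  Position 0 '(': depth becomes 1
  Position 1 '(': depth becomes 2
  Position 2 '(': depth becomes 3
  Position 3 ')': depth becomes 2
  Position 4 ')': depth becomes 1
  Position 5 '(': depth becomes 2
  Position 6 ')': depth becomes 1
  Position 7 ')': depth becomes 0
  Position 8 '(': depth becomes 1
  Position 9 ')': depth becomes 0
  Position 10 '(': depth becomes 1
  Position 11 '(': depth becomes 2
  Position 12 '(': depth becomes 3
  Position 13 ')': depth becomes 2
  Position 14 '(': depth becomes 3
  Position 15 '(': depth becomes 4
  Position 16 ')': depth becomes 3
  Position 17 ')': depth becomes 2
  Position 18 ')': depth becomes 1
  Position 19 ')': depth becomes 0
Maximum depth reached: 4

4


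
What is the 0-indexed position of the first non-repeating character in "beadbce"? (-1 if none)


Input: beadbce
Character frequencies:
  'a': 1
  'b': 2
  'c': 1
  'd': 1
  'e': 2
Scanning left to right for freq == 1:
  Position 0 ('b'): freq=2, skip
  Position 1 ('e'): freq=2, skip
  Position 2 ('a'): unique! => answer = 2

2


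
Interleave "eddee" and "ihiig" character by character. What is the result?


Interleaving "eddee" and "ihiig":
  Position 0: 'e' from first, 'i' from second => "ei"
  Position 1: 'd' from first, 'h' from second => "dh"
  Position 2: 'd' from first, 'i' from second => "di"
  Position 3: 'e' from first, 'i' from second => "ei"
  Position 4: 'e' from first, 'g' from second => "eg"
Result: eidhdieieg

eidhdieieg


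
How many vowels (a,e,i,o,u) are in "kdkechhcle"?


Input: kdkechhcle
Checking each character:
  'k' at position 0: consonant
  'd' at position 1: consonant
  'k' at position 2: consonant
  'e' at position 3: vowel (running total: 1)
  'c' at position 4: consonant
  'h' at position 5: consonant
  'h' at position 6: consonant
  'c' at position 7: consonant
  'l' at position 8: consonant
  'e' at position 9: vowel (running total: 2)
Total vowels: 2

2


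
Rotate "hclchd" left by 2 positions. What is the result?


Input: "hclchd", rotate left by 2
First 2 characters: "hc"
Remaining characters: "lchd"
Concatenate remaining + first: "lchd" + "hc" = "lchdhc"

lchdhc


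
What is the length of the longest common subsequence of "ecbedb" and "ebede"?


LCS of "ecbedb" and "ebede"
DP table:
           e    b    e    d    e
      0    0    0    0    0    0
  e   0    1    1    1    1    1
  c   0    1    1    1    1    1
  b   0    1    2    2    2    2
  e   0    1    2    3    3    3
  d   0    1    2    3    4    4
  b   0    1    2    3    4    4
LCS length = dp[6][5] = 4

4


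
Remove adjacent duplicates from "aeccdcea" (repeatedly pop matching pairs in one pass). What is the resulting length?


Input: aeccdcea
Stack-based adjacent duplicate removal:
  Read 'a': push. Stack: a
  Read 'e': push. Stack: ae
  Read 'c': push. Stack: aec
  Read 'c': matches stack top 'c' => pop. Stack: ae
  Read 'd': push. Stack: aed
  Read 'c': push. Stack: aedc
  Read 'e': push. Stack: aedce
  Read 'a': push. Stack: aedcea
Final stack: "aedcea" (length 6)

6


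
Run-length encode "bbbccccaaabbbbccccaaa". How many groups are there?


Input: bbbccccaaabbbbccccaaa
Scanning for consecutive runs:
  Group 1: 'b' x 3 (positions 0-2)
  Group 2: 'c' x 4 (positions 3-6)
  Group 3: 'a' x 3 (positions 7-9)
  Group 4: 'b' x 4 (positions 10-13)
  Group 5: 'c' x 4 (positions 14-17)
  Group 6: 'a' x 3 (positions 18-20)
Total groups: 6

6


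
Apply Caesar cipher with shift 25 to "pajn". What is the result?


Caesar cipher: shift "pajn" by 25
  'p' (pos 15) + 25 = pos 14 = 'o'
  'a' (pos 0) + 25 = pos 25 = 'z'
  'j' (pos 9) + 25 = pos 8 = 'i'
  'n' (pos 13) + 25 = pos 12 = 'm'
Result: ozim

ozim


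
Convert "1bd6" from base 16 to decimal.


Input: "1bd6" in base 16
Positional expansion:
  Digit '1' (value 1) x 16^3 = 4096
  Digit 'b' (value 11) x 16^2 = 2816
  Digit 'd' (value 13) x 16^1 = 208
  Digit '6' (value 6) x 16^0 = 6
Sum = 7126

7126


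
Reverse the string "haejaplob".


Input: haejaplob
Reading characters right to left:
  Position 8: 'b'
  Position 7: 'o'
  Position 6: 'l'
  Position 5: 'p'
  Position 4: 'a'
  Position 3: 'j'
  Position 2: 'e'
  Position 1: 'a'
  Position 0: 'h'
Reversed: bolpajeah

bolpajeah


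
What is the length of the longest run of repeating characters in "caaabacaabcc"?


Input: "caaabacaabcc"
Scanning for longest run:
  Position 1 ('a'): new char, reset run to 1
  Position 2 ('a'): continues run of 'a', length=2
  Position 3 ('a'): continues run of 'a', length=3
  Position 4 ('b'): new char, reset run to 1
  Position 5 ('a'): new char, reset run to 1
  Position 6 ('c'): new char, reset run to 1
  Position 7 ('a'): new char, reset run to 1
  Position 8 ('a'): continues run of 'a', length=2
  Position 9 ('b'): new char, reset run to 1
  Position 10 ('c'): new char, reset run to 1
  Position 11 ('c'): continues run of 'c', length=2
Longest run: 'a' with length 3

3


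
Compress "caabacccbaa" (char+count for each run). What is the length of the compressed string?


Input: caabacccbaa
Runs:
  'c' x 1 => "c1"
  'a' x 2 => "a2"
  'b' x 1 => "b1"
  'a' x 1 => "a1"
  'c' x 3 => "c3"
  'b' x 1 => "b1"
  'a' x 2 => "a2"
Compressed: "c1a2b1a1c3b1a2"
Compressed length: 14

14


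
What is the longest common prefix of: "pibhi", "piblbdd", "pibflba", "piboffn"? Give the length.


Words: pibhi, piblbdd, pibflba, piboffn
  Position 0: all 'p' => match
  Position 1: all 'i' => match
  Position 2: all 'b' => match
  Position 3: ('h', 'l', 'f', 'o') => mismatch, stop
LCP = "pib" (length 3)

3


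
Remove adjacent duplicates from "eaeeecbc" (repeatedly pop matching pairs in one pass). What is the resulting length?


Input: eaeeecbc
Stack-based adjacent duplicate removal:
  Read 'e': push. Stack: e
  Read 'a': push. Stack: ea
  Read 'e': push. Stack: eae
  Read 'e': matches stack top 'e' => pop. Stack: ea
  Read 'e': push. Stack: eae
  Read 'c': push. Stack: eaec
  Read 'b': push. Stack: eaecb
  Read 'c': push. Stack: eaecbc
Final stack: "eaecbc" (length 6)

6


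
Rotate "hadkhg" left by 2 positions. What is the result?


Input: "hadkhg", rotate left by 2
First 2 characters: "ha"
Remaining characters: "dkhg"
Concatenate remaining + first: "dkhg" + "ha" = "dkhgha"

dkhgha


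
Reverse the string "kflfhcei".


Input: kflfhcei
Reading characters right to left:
  Position 7: 'i'
  Position 6: 'e'
  Position 5: 'c'
  Position 4: 'h'
  Position 3: 'f'
  Position 2: 'l'
  Position 1: 'f'
  Position 0: 'k'
Reversed: iechflfk

iechflfk


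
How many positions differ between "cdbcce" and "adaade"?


Comparing "cdbcce" and "adaade" position by position:
  Position 0: 'c' vs 'a' => DIFFER
  Position 1: 'd' vs 'd' => same
  Position 2: 'b' vs 'a' => DIFFER
  Position 3: 'c' vs 'a' => DIFFER
  Position 4: 'c' vs 'd' => DIFFER
  Position 5: 'e' vs 'e' => same
Positions that differ: 4

4


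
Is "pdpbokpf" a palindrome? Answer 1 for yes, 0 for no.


Input: pdpbokpf
Reversed: fpkobpdp
  Compare pos 0 ('p') with pos 7 ('f'): MISMATCH
  Compare pos 1 ('d') with pos 6 ('p'): MISMATCH
  Compare pos 2 ('p') with pos 5 ('k'): MISMATCH
  Compare pos 3 ('b') with pos 4 ('o'): MISMATCH
Result: not a palindrome

0


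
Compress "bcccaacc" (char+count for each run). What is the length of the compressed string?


Input: bcccaacc
Runs:
  'b' x 1 => "b1"
  'c' x 3 => "c3"
  'a' x 2 => "a2"
  'c' x 2 => "c2"
Compressed: "b1c3a2c2"
Compressed length: 8

8


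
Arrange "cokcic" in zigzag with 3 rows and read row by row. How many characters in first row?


Zigzag "cokcic" into 3 rows:
Placing characters:
  'c' => row 0
  'o' => row 1
  'k' => row 2
  'c' => row 1
  'i' => row 0
  'c' => row 1
Rows:
  Row 0: "ci"
  Row 1: "occ"
  Row 2: "k"
First row length: 2

2


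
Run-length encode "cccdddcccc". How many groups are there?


Input: cccdddcccc
Scanning for consecutive runs:
  Group 1: 'c' x 3 (positions 0-2)
  Group 2: 'd' x 3 (positions 3-5)
  Group 3: 'c' x 4 (positions 6-9)
Total groups: 3

3


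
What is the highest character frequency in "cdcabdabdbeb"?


Input: cdcabdabdbeb
Character counts:
  'a': 2
  'b': 4
  'c': 2
  'd': 3
  'e': 1
Maximum frequency: 4

4


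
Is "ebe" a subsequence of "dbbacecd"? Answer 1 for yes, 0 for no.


Check if "ebe" is a subsequence of "dbbacecd"
Greedy scan:
  Position 0 ('d'): no match needed
  Position 1 ('b'): no match needed
  Position 2 ('b'): no match needed
  Position 3 ('a'): no match needed
  Position 4 ('c'): no match needed
  Position 5 ('e'): matches sub[0] = 'e'
  Position 6 ('c'): no match needed
  Position 7 ('d'): no match needed
Only matched 1/3 characters => not a subsequence

0


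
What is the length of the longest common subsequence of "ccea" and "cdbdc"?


LCS of "ccea" and "cdbdc"
DP table:
           c    d    b    d    c
      0    0    0    0    0    0
  c   0    1    1    1    1    1
  c   0    1    1    1    1    2
  e   0    1    1    1    1    2
  a   0    1    1    1    1    2
LCS length = dp[4][5] = 2

2


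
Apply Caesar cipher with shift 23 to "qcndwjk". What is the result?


Caesar cipher: shift "qcndwjk" by 23
  'q' (pos 16) + 23 = pos 13 = 'n'
  'c' (pos 2) + 23 = pos 25 = 'z'
  'n' (pos 13) + 23 = pos 10 = 'k'
  'd' (pos 3) + 23 = pos 0 = 'a'
  'w' (pos 22) + 23 = pos 19 = 't'
  'j' (pos 9) + 23 = pos 6 = 'g'
  'k' (pos 10) + 23 = pos 7 = 'h'
Result: nzkatgh

nzkatgh


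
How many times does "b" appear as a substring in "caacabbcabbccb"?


Searching for "b" in "caacabbcabbccb"
Scanning each position:
  Position 0: "c" => no
  Position 1: "a" => no
  Position 2: "a" => no
  Position 3: "c" => no
  Position 4: "a" => no
  Position 5: "b" => MATCH
  Position 6: "b" => MATCH
  Position 7: "c" => no
  Position 8: "a" => no
  Position 9: "b" => MATCH
  Position 10: "b" => MATCH
  Position 11: "c" => no
  Position 12: "c" => no
  Position 13: "b" => MATCH
Total occurrences: 5

5


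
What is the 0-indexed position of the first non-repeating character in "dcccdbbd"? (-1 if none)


Input: dcccdbbd
Character frequencies:
  'b': 2
  'c': 3
  'd': 3
Scanning left to right for freq == 1:
  Position 0 ('d'): freq=3, skip
  Position 1 ('c'): freq=3, skip
  Position 2 ('c'): freq=3, skip
  Position 3 ('c'): freq=3, skip
  Position 4 ('d'): freq=3, skip
  Position 5 ('b'): freq=2, skip
  Position 6 ('b'): freq=2, skip
  Position 7 ('d'): freq=3, skip
  No unique character found => answer = -1

-1


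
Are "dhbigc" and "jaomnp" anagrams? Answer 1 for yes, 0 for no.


Strings: "dhbigc", "jaomnp"
Sorted first:  bcdghi
Sorted second: ajmnop
Differ at position 0: 'b' vs 'a' => not anagrams

0


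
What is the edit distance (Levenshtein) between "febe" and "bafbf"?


Computing edit distance: "febe" -> "bafbf"
DP table:
           b    a    f    b    f
      0    1    2    3    4    5
  f   1    1    2    2    3    4
  e   2    2    2    3    3    4
  b   3    2    3    3    3    4
  e   4    3    3    4    4    4
Edit distance = dp[4][5] = 4

4


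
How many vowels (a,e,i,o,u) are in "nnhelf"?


Input: nnhelf
Checking each character:
  'n' at position 0: consonant
  'n' at position 1: consonant
  'h' at position 2: consonant
  'e' at position 3: vowel (running total: 1)
  'l' at position 4: consonant
  'f' at position 5: consonant
Total vowels: 1

1


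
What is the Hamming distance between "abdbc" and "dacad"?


Comparing "abdbc" and "dacad" position by position:
  Position 0: 'a' vs 'd' => differ
  Position 1: 'b' vs 'a' => differ
  Position 2: 'd' vs 'c' => differ
  Position 3: 'b' vs 'a' => differ
  Position 4: 'c' vs 'd' => differ
Total differences (Hamming distance): 5

5


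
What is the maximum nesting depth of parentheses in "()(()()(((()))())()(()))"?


Input: "()(()()(((()))())()(()))"
Tracking depth:
  Position 0 '(': depth becomes 1
  Position 1 ')': depth becomes 0
  Position 2 '(': depth becomes 1
  Position 3 '(': depth becomes 2
  Position 4 ')': depth becomes 1
  Position 5 '(': depth becomes 2
  Position 6 ')': depth becomes 1
  Position 7 '(': depth becomes 2
  Position 8 '(': depth becomes 3
  Position 9 '(': depth becomes 4
  Position 10 '(': depth becomes 5
  Position 11 ')': depth becomes 4
  Position 12 ')': depth becomes 3
  Position 13 ')': depth becomes 2
  Position 14 '(': depth becomes 3
  Position 15 ')': depth becomes 2
  Position 16 ')': depth becomes 1
  Position 17 '(': depth becomes 2
  Position 18 ')': depth becomes 1
  Position 19 '(': depth becomes 2
  Position 20 '(': depth becomes 3
  Position 21 ')': depth becomes 2
  Position 22 ')': depth becomes 1
  Position 23 ')': depth becomes 0
Maximum depth reached: 5

5


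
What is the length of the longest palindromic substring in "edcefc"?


Input: "edcefc"
Checking substrings for palindromes:
  No multi-char palindromic substrings found
Longest palindromic substring: "e" with length 1

1


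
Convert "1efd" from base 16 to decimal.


Input: "1efd" in base 16
Positional expansion:
  Digit '1' (value 1) x 16^3 = 4096
  Digit 'e' (value 14) x 16^2 = 3584
  Digit 'f' (value 15) x 16^1 = 240
  Digit 'd' (value 13) x 16^0 = 13
Sum = 7933

7933


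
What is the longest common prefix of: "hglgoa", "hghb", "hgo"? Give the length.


Words: hglgoa, hghb, hgo
  Position 0: all 'h' => match
  Position 1: all 'g' => match
  Position 2: ('l', 'h', 'o') => mismatch, stop
LCP = "hg" (length 2)

2


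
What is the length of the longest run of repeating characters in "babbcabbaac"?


Input: "babbcabbaac"
Scanning for longest run:
  Position 1 ('a'): new char, reset run to 1
  Position 2 ('b'): new char, reset run to 1
  Position 3 ('b'): continues run of 'b', length=2
  Position 4 ('c'): new char, reset run to 1
  Position 5 ('a'): new char, reset run to 1
  Position 6 ('b'): new char, reset run to 1
  Position 7 ('b'): continues run of 'b', length=2
  Position 8 ('a'): new char, reset run to 1
  Position 9 ('a'): continues run of 'a', length=2
  Position 10 ('c'): new char, reset run to 1
Longest run: 'b' with length 2

2


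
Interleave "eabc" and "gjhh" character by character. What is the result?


Interleaving "eabc" and "gjhh":
  Position 0: 'e' from first, 'g' from second => "eg"
  Position 1: 'a' from first, 'j' from second => "aj"
  Position 2: 'b' from first, 'h' from second => "bh"
  Position 3: 'c' from first, 'h' from second => "ch"
Result: egajbhch

egajbhch


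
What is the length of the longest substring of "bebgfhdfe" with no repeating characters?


Input: "bebgfhdfe"
Sliding window (track last position of each char):
  Position 0 ('b'): window [0,0] length 1 -- new best
  Position 1 ('e'): window [0,1] length 2 -- new best
  Position 2 ('b'): repeat (last at 0), move window start to 1
  Position 2 ('b'): window [1,2] length 2
  Position 3 ('g'): window [1,3] length 3 -- new best
  Position 4 ('f'): window [1,4] length 4 -- new best
  Position 5 ('h'): window [1,5] length 5 -- new best
  Position 6 ('d'): window [1,6] length 6 -- new best
  Position 7 ('f'): repeat (last at 4), move window start to 5
  Position 7 ('f'): window [5,7] length 3
  Position 8 ('e'): window [5,8] length 4
Longest substring with no repeats: "ebgfhd" with length 6

6


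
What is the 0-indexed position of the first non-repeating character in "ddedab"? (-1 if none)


Input: ddedab
Character frequencies:
  'a': 1
  'b': 1
  'd': 3
  'e': 1
Scanning left to right for freq == 1:
  Position 0 ('d'): freq=3, skip
  Position 1 ('d'): freq=3, skip
  Position 2 ('e'): unique! => answer = 2

2


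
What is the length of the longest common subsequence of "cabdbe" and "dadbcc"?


LCS of "cabdbe" and "dadbcc"
DP table:
           d    a    d    b    c    c
      0    0    0    0    0    0    0
  c   0    0    0    0    0    1    1
  a   0    0    1    1    1    1    1
  b   0    0    1    1    2    2    2
  d   0    1    1    2    2    2    2
  b   0    1    1    2    3    3    3
  e   0    1    1    2    3    3    3
LCS length = dp[6][6] = 3

3


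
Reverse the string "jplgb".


Input: jplgb
Reading characters right to left:
  Position 4: 'b'
  Position 3: 'g'
  Position 2: 'l'
  Position 1: 'p'
  Position 0: 'j'
Reversed: bglpj

bglpj


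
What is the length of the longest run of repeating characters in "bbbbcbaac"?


Input: "bbbbcbaac"
Scanning for longest run:
  Position 1 ('b'): continues run of 'b', length=2
  Position 2 ('b'): continues run of 'b', length=3
  Position 3 ('b'): continues run of 'b', length=4
  Position 4 ('c'): new char, reset run to 1
  Position 5 ('b'): new char, reset run to 1
  Position 6 ('a'): new char, reset run to 1
  Position 7 ('a'): continues run of 'a', length=2
  Position 8 ('c'): new char, reset run to 1
Longest run: 'b' with length 4

4


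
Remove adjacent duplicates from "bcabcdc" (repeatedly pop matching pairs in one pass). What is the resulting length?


Input: bcabcdc
Stack-based adjacent duplicate removal:
  Read 'b': push. Stack: b
  Read 'c': push. Stack: bc
  Read 'a': push. Stack: bca
  Read 'b': push. Stack: bcab
  Read 'c': push. Stack: bcabc
  Read 'd': push. Stack: bcabcd
  Read 'c': push. Stack: bcabcdc
Final stack: "bcabcdc" (length 7)

7


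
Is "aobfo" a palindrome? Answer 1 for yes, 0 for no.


Input: aobfo
Reversed: ofboa
  Compare pos 0 ('a') with pos 4 ('o'): MISMATCH
  Compare pos 1 ('o') with pos 3 ('f'): MISMATCH
Result: not a palindrome

0


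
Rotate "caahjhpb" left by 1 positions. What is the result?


Input: "caahjhpb", rotate left by 1
First 1 characters: "c"
Remaining characters: "aahjhpb"
Concatenate remaining + first: "aahjhpb" + "c" = "aahjhpbc"

aahjhpbc


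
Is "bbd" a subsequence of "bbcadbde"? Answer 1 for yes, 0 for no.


Check if "bbd" is a subsequence of "bbcadbde"
Greedy scan:
  Position 0 ('b'): matches sub[0] = 'b'
  Position 1 ('b'): matches sub[1] = 'b'
  Position 2 ('c'): no match needed
  Position 3 ('a'): no match needed
  Position 4 ('d'): matches sub[2] = 'd'
  Position 5 ('b'): no match needed
  Position 6 ('d'): no match needed
  Position 7 ('e'): no match needed
All 3 characters matched => is a subsequence

1


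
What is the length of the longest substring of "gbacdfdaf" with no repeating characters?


Input: "gbacdfdaf"
Sliding window (track last position of each char):
  Position 0 ('g'): window [0,0] length 1 -- new best
  Position 1 ('b'): window [0,1] length 2 -- new best
  Position 2 ('a'): window [0,2] length 3 -- new best
  Position 3 ('c'): window [0,3] length 4 -- new best
  Position 4 ('d'): window [0,4] length 5 -- new best
  Position 5 ('f'): window [0,5] length 6 -- new best
  Position 6 ('d'): repeat (last at 4), move window start to 5
  Position 6 ('d'): window [5,6] length 2
  Position 7 ('a'): window [5,7] length 3
  Position 8 ('f'): repeat (last at 5), move window start to 6
  Position 8 ('f'): window [6,8] length 3
Longest substring with no repeats: "gbacdf" with length 6

6


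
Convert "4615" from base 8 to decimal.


Input: "4615" in base 8
Positional expansion:
  Digit '4' (value 4) x 8^3 = 2048
  Digit '6' (value 6) x 8^2 = 384
  Digit '1' (value 1) x 8^1 = 8
  Digit '5' (value 5) x 8^0 = 5
Sum = 2445

2445


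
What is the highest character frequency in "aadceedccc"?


Input: aadceedccc
Character counts:
  'a': 2
  'c': 4
  'd': 2
  'e': 2
Maximum frequency: 4

4


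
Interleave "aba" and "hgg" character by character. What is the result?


Interleaving "aba" and "hgg":
  Position 0: 'a' from first, 'h' from second => "ah"
  Position 1: 'b' from first, 'g' from second => "bg"
  Position 2: 'a' from first, 'g' from second => "ag"
Result: ahbgag

ahbgag


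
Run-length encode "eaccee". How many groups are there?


Input: eaccee
Scanning for consecutive runs:
  Group 1: 'e' x 1 (positions 0-0)
  Group 2: 'a' x 1 (positions 1-1)
  Group 3: 'c' x 2 (positions 2-3)
  Group 4: 'e' x 2 (positions 4-5)
Total groups: 4

4


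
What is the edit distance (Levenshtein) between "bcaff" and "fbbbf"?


Computing edit distance: "bcaff" -> "fbbbf"
DP table:
           f    b    b    b    f
      0    1    2    3    4    5
  b   1    1    1    2    3    4
  c   2    2    2    2    3    4
  a   3    3    3    3    3    4
  f   4    3    4    4    4    3
  f   5    4    4    5    5    4
Edit distance = dp[5][5] = 4

4


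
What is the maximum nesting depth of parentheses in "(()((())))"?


Input: "(()((())))"
Tracking depth:
  Position 0 '(': depth becomes 1
  Position 1 '(': depth becomes 2
  Position 2 ')': depth becomes 1
  Position 3 '(': depth becomes 2
  Position 4 '(': depth becomes 3
  Position 5 '(': depth becomes 4
  Position 6 ')': depth becomes 3
  Position 7 ')': depth becomes 2
  Position 8 ')': depth becomes 1
  Position 9 ')': depth becomes 0
Maximum depth reached: 4

4


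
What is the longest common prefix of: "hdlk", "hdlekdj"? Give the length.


Words: hdlk, hdlekdj
  Position 0: all 'h' => match
  Position 1: all 'd' => match
  Position 2: all 'l' => match
  Position 3: ('k', 'e') => mismatch, stop
LCP = "hdl" (length 3)

3


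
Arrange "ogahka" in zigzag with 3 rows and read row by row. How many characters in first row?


Zigzag "ogahka" into 3 rows:
Placing characters:
  'o' => row 0
  'g' => row 1
  'a' => row 2
  'h' => row 1
  'k' => row 0
  'a' => row 1
Rows:
  Row 0: "ok"
  Row 1: "gha"
  Row 2: "a"
First row length: 2

2


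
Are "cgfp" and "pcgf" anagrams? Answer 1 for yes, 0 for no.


Strings: "cgfp", "pcgf"
Sorted first:  cfgp
Sorted second: cfgp
Sorted forms match => anagrams

1


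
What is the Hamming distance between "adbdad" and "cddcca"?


Comparing "adbdad" and "cddcca" position by position:
  Position 0: 'a' vs 'c' => differ
  Position 1: 'd' vs 'd' => same
  Position 2: 'b' vs 'd' => differ
  Position 3: 'd' vs 'c' => differ
  Position 4: 'a' vs 'c' => differ
  Position 5: 'd' vs 'a' => differ
Total differences (Hamming distance): 5

5


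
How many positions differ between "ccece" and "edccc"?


Comparing "ccece" and "edccc" position by position:
  Position 0: 'c' vs 'e' => DIFFER
  Position 1: 'c' vs 'd' => DIFFER
  Position 2: 'e' vs 'c' => DIFFER
  Position 3: 'c' vs 'c' => same
  Position 4: 'e' vs 'c' => DIFFER
Positions that differ: 4

4


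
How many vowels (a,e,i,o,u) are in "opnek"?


Input: opnek
Checking each character:
  'o' at position 0: vowel (running total: 1)
  'p' at position 1: consonant
  'n' at position 2: consonant
  'e' at position 3: vowel (running total: 2)
  'k' at position 4: consonant
Total vowels: 2

2


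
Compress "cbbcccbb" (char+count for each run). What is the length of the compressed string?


Input: cbbcccbb
Runs:
  'c' x 1 => "c1"
  'b' x 2 => "b2"
  'c' x 3 => "c3"
  'b' x 2 => "b2"
Compressed: "c1b2c3b2"
Compressed length: 8

8


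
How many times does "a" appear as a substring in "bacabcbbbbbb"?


Searching for "a" in "bacabcbbbbbb"
Scanning each position:
  Position 0: "b" => no
  Position 1: "a" => MATCH
  Position 2: "c" => no
  Position 3: "a" => MATCH
  Position 4: "b" => no
  Position 5: "c" => no
  Position 6: "b" => no
  Position 7: "b" => no
  Position 8: "b" => no
  Position 9: "b" => no
  Position 10: "b" => no
  Position 11: "b" => no
Total occurrences: 2

2


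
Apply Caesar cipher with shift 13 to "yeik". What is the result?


Caesar cipher: shift "yeik" by 13
  'y' (pos 24) + 13 = pos 11 = 'l'
  'e' (pos 4) + 13 = pos 17 = 'r'
  'i' (pos 8) + 13 = pos 21 = 'v'
  'k' (pos 10) + 13 = pos 23 = 'x'
Result: lrvx

lrvx


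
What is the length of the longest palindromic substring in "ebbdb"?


Input: "ebbdb"
Checking substrings for palindromes:
  [2:5] "bdb" (len 3) => palindrome
  [1:3] "bb" (len 2) => palindrome
Longest palindromic substring: "bdb" with length 3

3


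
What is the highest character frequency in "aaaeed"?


Input: aaaeed
Character counts:
  'a': 3
  'd': 1
  'e': 2
Maximum frequency: 3

3


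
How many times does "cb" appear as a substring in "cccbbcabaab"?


Searching for "cb" in "cccbbcabaab"
Scanning each position:
  Position 0: "cc" => no
  Position 1: "cc" => no
  Position 2: "cb" => MATCH
  Position 3: "bb" => no
  Position 4: "bc" => no
  Position 5: "ca" => no
  Position 6: "ab" => no
  Position 7: "ba" => no
  Position 8: "aa" => no
  Position 9: "ab" => no
Total occurrences: 1

1


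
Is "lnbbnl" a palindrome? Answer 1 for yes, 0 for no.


Input: lnbbnl
Reversed: lnbbnl
  Compare pos 0 ('l') with pos 5 ('l'): match
  Compare pos 1 ('n') with pos 4 ('n'): match
  Compare pos 2 ('b') with pos 3 ('b'): match
Result: palindrome

1


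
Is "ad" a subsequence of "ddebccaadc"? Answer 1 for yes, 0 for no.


Check if "ad" is a subsequence of "ddebccaadc"
Greedy scan:
  Position 0 ('d'): no match needed
  Position 1 ('d'): no match needed
  Position 2 ('e'): no match needed
  Position 3 ('b'): no match needed
  Position 4 ('c'): no match needed
  Position 5 ('c'): no match needed
  Position 6 ('a'): matches sub[0] = 'a'
  Position 7 ('a'): no match needed
  Position 8 ('d'): matches sub[1] = 'd'
  Position 9 ('c'): no match needed
All 2 characters matched => is a subsequence

1


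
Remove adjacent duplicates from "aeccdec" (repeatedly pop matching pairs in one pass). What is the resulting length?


Input: aeccdec
Stack-based adjacent duplicate removal:
  Read 'a': push. Stack: a
  Read 'e': push. Stack: ae
  Read 'c': push. Stack: aec
  Read 'c': matches stack top 'c' => pop. Stack: ae
  Read 'd': push. Stack: aed
  Read 'e': push. Stack: aede
  Read 'c': push. Stack: aedec
Final stack: "aedec" (length 5)

5


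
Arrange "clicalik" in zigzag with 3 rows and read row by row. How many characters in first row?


Zigzag "clicalik" into 3 rows:
Placing characters:
  'c' => row 0
  'l' => row 1
  'i' => row 2
  'c' => row 1
  'a' => row 0
  'l' => row 1
  'i' => row 2
  'k' => row 1
Rows:
  Row 0: "ca"
  Row 1: "lclk"
  Row 2: "ii"
First row length: 2

2


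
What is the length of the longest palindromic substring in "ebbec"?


Input: "ebbec"
Checking substrings for palindromes:
  [0:4] "ebbe" (len 4) => palindrome
  [1:3] "bb" (len 2) => palindrome
Longest palindromic substring: "ebbe" with length 4

4


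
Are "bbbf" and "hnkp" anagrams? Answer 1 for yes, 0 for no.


Strings: "bbbf", "hnkp"
Sorted first:  bbbf
Sorted second: hknp
Differ at position 0: 'b' vs 'h' => not anagrams

0


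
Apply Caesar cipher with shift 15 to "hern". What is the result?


Caesar cipher: shift "hern" by 15
  'h' (pos 7) + 15 = pos 22 = 'w'
  'e' (pos 4) + 15 = pos 19 = 't'
  'r' (pos 17) + 15 = pos 6 = 'g'
  'n' (pos 13) + 15 = pos 2 = 'c'
Result: wtgc

wtgc


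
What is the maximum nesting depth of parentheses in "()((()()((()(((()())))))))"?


Input: "()((()()((()(((()())))))))"
Tracking depth:
  Position 0 '(': depth becomes 1
  Position 1 ')': depth becomes 0
  Position 2 '(': depth becomes 1
  Position 3 '(': depth becomes 2
  Position 4 '(': depth becomes 3
  Position 5 ')': depth becomes 2
  Position 6 '(': depth becomes 3
  Position 7 ')': depth becomes 2
  Position 8 '(': depth becomes 3
  Position 9 '(': depth becomes 4
  Position 10 '(': depth becomes 5
  Position 11 ')': depth becomes 4
  Position 12 '(': depth becomes 5
  Position 13 '(': depth becomes 6
  Position 14 '(': depth becomes 7
  Position 15 '(': depth becomes 8
  Position 16 ')': depth becomes 7
  Position 17 '(': depth becomes 8
  Position 18 ')': depth becomes 7
  Position 19 ')': depth becomes 6
  Position 20 ')': depth becomes 5
  Position 21 ')': depth becomes 4
  Position 22 ')': depth becomes 3
  Position 23 ')': depth becomes 2
  Position 24 ')': depth becomes 1
  Position 25 ')': depth becomes 0
Maximum depth reached: 8

8


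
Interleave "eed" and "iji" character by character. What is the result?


Interleaving "eed" and "iji":
  Position 0: 'e' from first, 'i' from second => "ei"
  Position 1: 'e' from first, 'j' from second => "ej"
  Position 2: 'd' from first, 'i' from second => "di"
Result: eiejdi

eiejdi


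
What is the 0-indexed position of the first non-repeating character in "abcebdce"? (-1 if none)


Input: abcebdce
Character frequencies:
  'a': 1
  'b': 2
  'c': 2
  'd': 1
  'e': 2
Scanning left to right for freq == 1:
  Position 0 ('a'): unique! => answer = 0

0


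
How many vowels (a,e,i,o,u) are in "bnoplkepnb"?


Input: bnoplkepnb
Checking each character:
  'b' at position 0: consonant
  'n' at position 1: consonant
  'o' at position 2: vowel (running total: 1)
  'p' at position 3: consonant
  'l' at position 4: consonant
  'k' at position 5: consonant
  'e' at position 6: vowel (running total: 2)
  'p' at position 7: consonant
  'n' at position 8: consonant
  'b' at position 9: consonant
Total vowels: 2

2


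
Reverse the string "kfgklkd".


Input: kfgklkd
Reading characters right to left:
  Position 6: 'd'
  Position 5: 'k'
  Position 4: 'l'
  Position 3: 'k'
  Position 2: 'g'
  Position 1: 'f'
  Position 0: 'k'
Reversed: dklkgfk

dklkgfk


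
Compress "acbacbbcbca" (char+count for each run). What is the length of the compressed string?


Input: acbacbbcbca
Runs:
  'a' x 1 => "a1"
  'c' x 1 => "c1"
  'b' x 1 => "b1"
  'a' x 1 => "a1"
  'c' x 1 => "c1"
  'b' x 2 => "b2"
  'c' x 1 => "c1"
  'b' x 1 => "b1"
  'c' x 1 => "c1"
  'a' x 1 => "a1"
Compressed: "a1c1b1a1c1b2c1b1c1a1"
Compressed length: 20

20


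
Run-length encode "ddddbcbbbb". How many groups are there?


Input: ddddbcbbbb
Scanning for consecutive runs:
  Group 1: 'd' x 4 (positions 0-3)
  Group 2: 'b' x 1 (positions 4-4)
  Group 3: 'c' x 1 (positions 5-5)
  Group 4: 'b' x 4 (positions 6-9)
Total groups: 4

4


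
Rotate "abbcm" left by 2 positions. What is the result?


Input: "abbcm", rotate left by 2
First 2 characters: "ab"
Remaining characters: "bcm"
Concatenate remaining + first: "bcm" + "ab" = "bcmab"

bcmab


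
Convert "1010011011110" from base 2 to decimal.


Input: "1010011011110" in base 2
Positional expansion:
  Digit '1' (value 1) x 2^12 = 4096
  Digit '0' (value 0) x 2^11 = 0
  Digit '1' (value 1) x 2^10 = 1024
  Digit '0' (value 0) x 2^9 = 0
  Digit '0' (value 0) x 2^8 = 0
  Digit '1' (value 1) x 2^7 = 128
  Digit '1' (value 1) x 2^6 = 64
  Digit '0' (value 0) x 2^5 = 0
  Digit '1' (value 1) x 2^4 = 16
  Digit '1' (value 1) x 2^3 = 8
  Digit '1' (value 1) x 2^2 = 4
  Digit '1' (value 1) x 2^1 = 2
  Digit '0' (value 0) x 2^0 = 0
Sum = 5342

5342
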